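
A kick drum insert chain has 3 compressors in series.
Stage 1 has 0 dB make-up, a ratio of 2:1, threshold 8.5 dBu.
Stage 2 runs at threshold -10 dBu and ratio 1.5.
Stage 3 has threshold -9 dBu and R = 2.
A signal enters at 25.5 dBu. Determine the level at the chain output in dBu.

-0.5 dBu

Stage 1: overshoot 17 dB → 17/2 = 8.5 dB → 17 dBu.
Stage 2: 27 dB above -10 dBu, reduced 1.5:1 to 18 dB above → 8 dBu.
Stage 3: 17 dB above -9 dBu, reduced 2:1 to 8.5 dB above → -0.5 dBu.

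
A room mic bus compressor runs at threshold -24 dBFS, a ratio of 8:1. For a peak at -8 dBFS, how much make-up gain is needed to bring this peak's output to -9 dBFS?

The peak compresses to -24 + 16/8 = -22 dBFS.
To reach -9 dBFS requires -9 − (-22) = 13 dB of make-up.

13 dB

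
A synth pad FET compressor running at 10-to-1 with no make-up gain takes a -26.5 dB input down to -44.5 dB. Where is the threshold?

Let T be the threshold. Output overshoot = (input overshoot)/R, so -44.5 − T = (-26.5 − T)/10.
10·(-44.5 − T) = -26.5 − T → 9·T = -445 − (-26.5) = -418.5.
T = -418.5/9 = -46.5 dB.

-46.5 dB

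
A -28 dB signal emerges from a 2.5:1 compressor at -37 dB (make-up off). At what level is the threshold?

Let T be the threshold. Output overshoot = (input overshoot)/R, so -37 − T = (-28 − T)/2.5.
2.5·(-37 − T) = -28 − T → 1.5·T = -92.5 − (-28) = -64.5.
T = -64.5/1.5 = -43 dB.

-43 dB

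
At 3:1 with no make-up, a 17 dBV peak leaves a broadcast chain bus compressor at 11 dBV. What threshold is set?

Gain reduction = 17 − 11 = 6 dB; output overshoot = GR / (R − 1) = 6 / 2 = 3 dB.
Threshold = output − output overshoot = 11 − 3 = 8 dBV.

8 dBV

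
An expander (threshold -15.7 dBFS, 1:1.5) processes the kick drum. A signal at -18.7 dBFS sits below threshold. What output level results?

-20.2 dBFS

The input is 3 dB below the -15.7 dBFS threshold.
A 1:1.5 expander multiplies undershoot by 1.5: 3 × 1.5 = 4.5 dB below threshold.
Output = -15.7 − 4.5 = -20.2 dBFS.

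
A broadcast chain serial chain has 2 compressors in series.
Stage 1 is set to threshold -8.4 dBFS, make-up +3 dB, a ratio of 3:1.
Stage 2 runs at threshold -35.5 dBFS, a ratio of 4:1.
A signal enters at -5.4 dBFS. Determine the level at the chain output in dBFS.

Stage 1: -5.4 dBFS is 3 dB over -8.4 dBFS; at 3:1 that becomes 1 dB over, giving -7.4 dBFS; +3 dB make-up → -4.4 dBFS.
Stage 2: -4.4 dBFS is 31.1 dB over -35.5 dBFS; at 4:1 that becomes 7.775 dB over, giving -27.725 dBFS.

-27.725 dBFS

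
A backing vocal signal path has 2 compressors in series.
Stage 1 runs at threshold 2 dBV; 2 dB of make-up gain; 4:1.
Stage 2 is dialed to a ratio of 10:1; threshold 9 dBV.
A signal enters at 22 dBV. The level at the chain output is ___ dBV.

Stage 1: overshoot 20 dB → 20/4 = 5 dB → 7 dBV; +2 dB make-up → 9 dBV.
Stage 2: 9 dBV ≤ 9 dBV, so stage 2 doesn't engage; output 9 dBV.

9 dBV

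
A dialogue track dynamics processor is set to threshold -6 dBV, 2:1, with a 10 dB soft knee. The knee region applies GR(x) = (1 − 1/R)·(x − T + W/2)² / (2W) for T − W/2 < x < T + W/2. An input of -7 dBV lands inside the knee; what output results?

-7.4 dBV

x − T + W/2 = -7 − (-6) + 5 = 4.
GR = (1 − 1/2) × 4² / 20 = 0.5 × 16 / 20 = 0.4 dB.
Output = -7 − 0.4 = -7.4 dBV.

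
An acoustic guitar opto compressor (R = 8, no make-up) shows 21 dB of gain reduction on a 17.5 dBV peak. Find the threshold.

Let T be the threshold. Output overshoot = (input overshoot)/R, so -3.5 − T = (17.5 − T)/8.
8·(-3.5 − T) = 17.5 − T → 7·T = -28 − 17.5 = -45.5.
T = -45.5/7 = -6.5 dBV.

-6.5 dBV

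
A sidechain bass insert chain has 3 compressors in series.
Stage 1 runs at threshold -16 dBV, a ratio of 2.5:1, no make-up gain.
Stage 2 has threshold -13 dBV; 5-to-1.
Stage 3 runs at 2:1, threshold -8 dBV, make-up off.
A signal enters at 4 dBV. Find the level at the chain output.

Stage 1: 4 dBV is 20 dB over -16 dBV; at 2.5:1 that becomes 8 dB over, giving -8 dBV.
Stage 2: -8 dBV is 5 dB over -13 dBV; at 5:1 that becomes 1 dB over, giving -12 dBV.
Stage 3: -12 dBV ≤ -8 dBV, so stage 3 doesn't engage; output -12 dBV.

-12 dBV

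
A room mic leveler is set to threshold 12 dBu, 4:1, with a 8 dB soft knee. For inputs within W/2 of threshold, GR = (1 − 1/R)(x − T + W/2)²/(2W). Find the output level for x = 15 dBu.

12.703125 dBu

x − T + W/2 = 15 − 12 + 4 = 7.
GR = (1 − 1/4) × 7² / 16 = 0.75 × 49 / 16 = 2.296875 dB.
Output = 15 − 2.296875 = 12.703125 dBu.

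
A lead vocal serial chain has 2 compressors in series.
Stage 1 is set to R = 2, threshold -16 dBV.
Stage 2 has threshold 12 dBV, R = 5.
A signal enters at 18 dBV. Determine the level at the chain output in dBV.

1 dBV

Stage 1: overshoot 34 dB → 34/2 = 17 dB → 1 dBV.
Stage 2: 1 dBV ≤ 12 dBV, so stage 2 doesn't engage; output 1 dBV.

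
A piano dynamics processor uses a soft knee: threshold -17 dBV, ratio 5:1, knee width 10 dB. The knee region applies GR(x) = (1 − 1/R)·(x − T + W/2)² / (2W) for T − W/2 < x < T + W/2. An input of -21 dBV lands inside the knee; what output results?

-21.04 dBV

x − T + W/2 = -21 − (-17) + 5 = 1.
GR = (1 − 1/5) × 1² / 20 = 0.8 × 1 / 20 = 0.04 dB.
Output = -21 − 0.04 = -21.04 dBV.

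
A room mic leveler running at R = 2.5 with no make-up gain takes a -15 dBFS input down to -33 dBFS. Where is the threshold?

-45 dBFS

Let T be the threshold. Output overshoot = (input overshoot)/R, so -33 − T = (-15 − T)/2.5.
2.5·(-33 − T) = -15 − T → 1.5·T = -82.5 − (-15) = -67.5.
T = -67.5/1.5 = -45 dBFS.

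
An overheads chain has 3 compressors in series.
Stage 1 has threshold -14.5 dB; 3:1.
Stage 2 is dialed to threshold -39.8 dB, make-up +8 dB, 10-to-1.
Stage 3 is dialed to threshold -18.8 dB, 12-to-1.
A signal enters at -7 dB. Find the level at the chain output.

Stage 1: -7 dB is 7.5 dB over -14.5 dB; at 3:1 that becomes 2.5 dB over, giving -12 dB.
Stage 2: overshoot 27.8 dB → 27.8/10 = 2.78 dB → -37.02 dB; +8 dB make-up → -29.02 dB.
Stage 3: below threshold (-29.02 ≤ -18.8); passes unchanged; output -29.02 dB.

-29.02 dB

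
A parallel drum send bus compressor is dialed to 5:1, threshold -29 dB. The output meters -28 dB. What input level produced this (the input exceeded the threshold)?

-24 dB

The compressed level sits -28 − (-29) = 1 dB over threshold.
Input overshoot = R × output overshoot = 5 dB → input = -29 + 5 = -24 dB.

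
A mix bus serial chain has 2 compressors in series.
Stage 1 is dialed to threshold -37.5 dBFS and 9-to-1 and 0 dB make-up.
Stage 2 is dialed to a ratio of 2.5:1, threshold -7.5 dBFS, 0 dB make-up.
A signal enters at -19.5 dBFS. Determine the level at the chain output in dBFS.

Stage 1: 18 dB above -37.5 dBFS, reduced 9:1 to 2 dB above → -35.5 dBFS.
Stage 2: -35.5 dBFS ≤ -7.5 dBFS, so stage 2 doesn't engage; output -35.5 dBFS.

-35.5 dBFS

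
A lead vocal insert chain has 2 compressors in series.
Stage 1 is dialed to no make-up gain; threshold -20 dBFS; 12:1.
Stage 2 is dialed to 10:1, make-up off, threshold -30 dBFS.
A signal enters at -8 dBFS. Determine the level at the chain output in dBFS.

Stage 1: -8 dBFS is 12 dB over -20 dBFS; at 12:1 that becomes 1 dB over, giving -19 dBFS.
Stage 2: 11 dB above -30 dBFS, reduced 10:1 to 1.1 dB above → -28.9 dBFS.

-28.9 dBFS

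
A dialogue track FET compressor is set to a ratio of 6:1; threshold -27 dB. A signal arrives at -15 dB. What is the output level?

The input is 12 dB above the -27 dB threshold.
The 12 dB excess becomes 2 dB after 6:1 reduction.
That puts the output at -25 dB.

-25 dB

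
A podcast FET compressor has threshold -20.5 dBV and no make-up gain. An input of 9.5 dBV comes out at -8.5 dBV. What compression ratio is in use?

Input overshoot = 9.5 − (-20.5) = 30 dB; output overshoot = -8.5 − (-20.5) = 12 dB.
Ratio = 30 / 12 = 2.5.

2.5:1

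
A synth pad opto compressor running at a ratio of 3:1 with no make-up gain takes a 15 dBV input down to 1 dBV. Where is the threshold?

-6 dBV

Let T be the threshold. Output overshoot = (input overshoot)/R, so 1 − T = (15 − T)/3.
3·(1 − T) = 15 − T → 2·T = 3 − 15 = -12.
T = -12/2 = -6 dBV.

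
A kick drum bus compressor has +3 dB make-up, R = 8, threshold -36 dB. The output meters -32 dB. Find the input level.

-28 dB

Stripping the +3 dB make-up gives -35 dB at the gain stage.
The compressed level sits -35 − (-36) = 1 dB over threshold.
Undo the ratio: input overshoot = 1 × 8 = 8 dB, giving input = -28 dB.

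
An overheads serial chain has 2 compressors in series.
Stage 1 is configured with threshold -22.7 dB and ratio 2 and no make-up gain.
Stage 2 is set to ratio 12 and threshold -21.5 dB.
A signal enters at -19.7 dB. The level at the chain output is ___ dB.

Stage 1: overshoot 3 dB → 3/2 = 1.5 dB → -21.2 dB.
Stage 2: -21.2 dB is 0.3 dB over -21.5 dB; at 12:1 that becomes 0.025 dB over, giving -21.475 dB.

-21.475 dB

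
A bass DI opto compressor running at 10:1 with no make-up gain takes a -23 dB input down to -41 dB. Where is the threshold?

Let T be the threshold. Output overshoot = (input overshoot)/R, so -41 − T = (-23 − T)/10.
10·(-41 − T) = -23 − T → 9·T = -410 − (-23) = -387.
T = -387/9 = -43 dB.

-43 dB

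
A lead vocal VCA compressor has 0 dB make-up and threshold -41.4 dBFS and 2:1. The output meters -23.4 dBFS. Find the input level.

Post-compression overshoot = -23.4 − (-41.4) = 18 dB.
Before 2:1 compression the overshoot was 18 × 2 = 36 dB, so input = -41.4 + 36 = -5.4 dBFS.

-5.4 dBFS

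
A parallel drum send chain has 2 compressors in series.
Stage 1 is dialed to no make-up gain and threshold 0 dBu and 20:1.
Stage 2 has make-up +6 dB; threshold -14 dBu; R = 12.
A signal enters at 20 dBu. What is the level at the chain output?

Stage 1: 20 dBu is 20 dB over 0 dBu; at 20:1 that becomes 1 dB over, giving 1 dBu.
Stage 2: 1 dBu is 15 dB over -14 dBu; at 12:1 that becomes 1.25 dB over, giving -12.75 dBu; +6 dB make-up → -6.75 dBu.

-6.75 dBu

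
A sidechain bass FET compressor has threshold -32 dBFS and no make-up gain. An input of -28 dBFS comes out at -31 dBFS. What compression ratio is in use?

4:1

Input overshoot = -28 − (-32) = 4 dB; output overshoot = -31 − (-32) = 1 dB.
Ratio = 4 / 1 = 4.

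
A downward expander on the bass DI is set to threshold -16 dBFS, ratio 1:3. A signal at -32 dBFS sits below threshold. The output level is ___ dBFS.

-64 dBFS

The input is 16 dB below the -16 dBFS threshold.
A 1:3 expander multiplies undershoot by 3: 16 × 3 = 48 dB below threshold.
Output = -16 − 48 = -64 dBFS.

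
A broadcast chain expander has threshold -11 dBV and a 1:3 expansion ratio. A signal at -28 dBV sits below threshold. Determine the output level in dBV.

-62 dBV

The input is 17 dB below the -11 dBV threshold.
A 1:3 expander multiplies undershoot by 3: 17 × 3 = 51 dB below threshold.
Output = -11 − 51 = -62 dBV.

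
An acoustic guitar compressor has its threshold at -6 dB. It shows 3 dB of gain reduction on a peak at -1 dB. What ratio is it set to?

2.5:1

Input overshoot = -1 − (-6) = 5 dB.
Output overshoot = 5 − 3 = 2 dB.
Ratio = input overshoot / output overshoot = 5 / 2 = 2.5.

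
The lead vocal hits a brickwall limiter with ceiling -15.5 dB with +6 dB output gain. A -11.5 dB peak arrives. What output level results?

A brickwall limiter is an ∞:1 compressor: any input above the ceiling is clamped to -15.5 dB.
Output gain then adds 6 dB: -15.5 + 6 = -9.5 dB.

-9.5 dB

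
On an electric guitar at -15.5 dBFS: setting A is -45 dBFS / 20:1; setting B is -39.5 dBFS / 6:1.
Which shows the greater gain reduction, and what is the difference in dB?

A: GR = 29.5 − 29.5/20 = 28.025 dB.
B: GR = 24 − 24/6 = 20 dB.
A reduces 8.025 dB more.

A, by 8.025 dB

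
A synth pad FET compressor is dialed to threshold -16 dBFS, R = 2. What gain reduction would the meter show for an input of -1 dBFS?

7.5 dB

The signal is 15 dB above threshold.
After 2:1 compression the overshoot becomes 15/2 = 7.5 dB.
So the signal is attenuated by 15 − 7.5 = 7.5 dB.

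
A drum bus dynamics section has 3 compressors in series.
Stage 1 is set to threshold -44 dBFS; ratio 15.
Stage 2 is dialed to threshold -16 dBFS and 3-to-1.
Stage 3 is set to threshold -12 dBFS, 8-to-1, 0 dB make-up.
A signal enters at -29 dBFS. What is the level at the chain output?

Stage 1: overshoot 15 dB → 15/15 = 1 dB → -43 dBFS.
Stage 2: below threshold (-43 ≤ -16); passes unchanged; output -43 dBFS.
Stage 3: below threshold (-43 ≤ -12); passes unchanged; output -43 dBFS.

-43 dBFS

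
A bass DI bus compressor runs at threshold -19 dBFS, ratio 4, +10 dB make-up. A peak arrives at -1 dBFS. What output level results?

-4.5 dBFS

Overshoot: -1 − (-19) = 18 dB.
4:1 compression reduces that to 18/4 = 4.5 dB over.
Output = -19 + 4.5 = -14.5 dBFS; make-up adds 10 dB, giving -4.5 dBFS.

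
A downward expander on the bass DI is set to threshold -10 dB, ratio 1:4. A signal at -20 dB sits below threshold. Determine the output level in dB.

-50 dB

Below threshold, a 1:4 expander applies gain = (4−1)×(T − x) of attenuation.
(4−1) × 10 = 30 dB, so output = -20 − 30 = -50 dB.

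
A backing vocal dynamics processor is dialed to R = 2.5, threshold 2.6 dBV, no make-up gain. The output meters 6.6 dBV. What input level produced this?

The compressed level sits 6.6 − 2.6 = 4 dB over threshold.
Input overshoot = R × output overshoot = 10 dB → input = 2.6 + 10 = 12.6 dBV.

12.6 dBV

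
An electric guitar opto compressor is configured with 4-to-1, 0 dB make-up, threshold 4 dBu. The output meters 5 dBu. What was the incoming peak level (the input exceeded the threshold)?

8 dBu

The compressed level sits 5 − 4 = 1 dB over threshold.
Undo the ratio: input overshoot = 1 × 4 = 4 dB, giving input = 8 dBu.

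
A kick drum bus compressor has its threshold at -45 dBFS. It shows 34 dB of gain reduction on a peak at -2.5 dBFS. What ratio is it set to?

5:1

Input overshoot = -2.5 − (-45) = 42.5 dB.
Output overshoot = 42.5 − 34 = 8.5 dB.
Ratio = input overshoot / output overshoot = 42.5 / 8.5 = 5.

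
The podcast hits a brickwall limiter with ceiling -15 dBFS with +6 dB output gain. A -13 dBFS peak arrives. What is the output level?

-9 dBFS

A brickwall limiter is an ∞:1 compressor: any input above the ceiling is clamped to -15 dBFS.
Output gain then adds 6 dB: -15 + 6 = -9 dBFS.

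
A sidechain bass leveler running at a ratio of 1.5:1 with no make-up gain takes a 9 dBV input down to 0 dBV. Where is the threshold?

-18 dBV

Let T be the threshold. Output overshoot = (input overshoot)/R, so 0 − T = (9 − T)/1.5.
1.5·(0 − T) = 9 − T → 0.5·T = 0 − 9 = -9.
T = -9/0.5 = -18 dBV.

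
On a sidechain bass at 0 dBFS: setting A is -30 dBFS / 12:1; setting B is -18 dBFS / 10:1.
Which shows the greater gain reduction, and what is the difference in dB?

A: overshoot 30 dB → output overshoot 2.5 dB → GR 27.5 dB.
B: overshoot 18 dB → output overshoot 1.8 dB → GR 16.2 dB.
A reduces 11.3 dB more.

A, by 11.3 dB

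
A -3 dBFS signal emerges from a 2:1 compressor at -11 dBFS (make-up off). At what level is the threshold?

-19 dBFS

Input is 16 dB above T (since output overshoot × R = input overshoot: (-11 − T)·2 = -3 − T gives T = -19 dBFS).
Check: -19 + (-3 − (-19))/2 = -19 + 8 = -11 dBFS. ✓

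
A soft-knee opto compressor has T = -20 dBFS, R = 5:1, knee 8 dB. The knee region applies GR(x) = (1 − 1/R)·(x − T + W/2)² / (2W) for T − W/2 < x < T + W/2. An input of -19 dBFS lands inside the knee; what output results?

x − T + W/2 = -19 − (-20) + 4 = 5.
GR = (1 − 1/5) × 5² / 16 = 0.8 × 25 / 16 = 1.25 dB.
Output = -19 − 1.25 = -20.25 dBFS.

-20.25 dBFS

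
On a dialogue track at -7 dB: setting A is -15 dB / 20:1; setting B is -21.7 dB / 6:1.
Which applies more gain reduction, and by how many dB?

B, by 4.65 dB

A: 8 dB over, compressed to 0.4 dB over, so 7.6 dB of GR.
B: 14.7 dB over, compressed to 2.45 dB over, so 12.25 dB of GR.
Difference: 4.65 dB in favour of B.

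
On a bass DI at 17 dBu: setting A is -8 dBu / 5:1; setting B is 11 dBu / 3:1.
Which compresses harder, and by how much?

A: 25 dB over, compressed to 5 dB over, so 20 dB of GR.
B: 6 dB over, compressed to 2 dB over, so 4 dB of GR.
A applies 16 dB more gain reduction.

A, by 16 dB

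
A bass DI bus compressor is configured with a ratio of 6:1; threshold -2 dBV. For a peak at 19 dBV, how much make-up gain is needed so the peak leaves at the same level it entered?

Without make-up, output = threshold + overshoot/6 = -2 + 3.5 = 1.5 dBV.
Gap to target: 17.5 dB.

17.5 dB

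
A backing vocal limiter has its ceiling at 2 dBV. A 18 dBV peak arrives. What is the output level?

A brickwall limiter is an ∞:1 compressor: any input above the ceiling is clamped to 2 dBV.

2 dBV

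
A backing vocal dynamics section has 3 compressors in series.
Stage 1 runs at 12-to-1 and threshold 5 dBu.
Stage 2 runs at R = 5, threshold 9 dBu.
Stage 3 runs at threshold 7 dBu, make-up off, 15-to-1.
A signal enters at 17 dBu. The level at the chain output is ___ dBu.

Stage 1: 17 dBu is 12 dB over 5 dBu; at 12:1 that becomes 1 dB over, giving 6 dBu.
Stage 2: 6 dBu ≤ 9 dBu, so stage 2 doesn't engage; output 6 dBu.
Stage 3: below threshold (6 ≤ 7); passes unchanged; output 6 dBu.

6 dBu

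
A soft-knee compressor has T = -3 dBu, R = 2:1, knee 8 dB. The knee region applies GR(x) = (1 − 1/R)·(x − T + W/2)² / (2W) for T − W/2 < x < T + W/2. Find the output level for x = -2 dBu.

x − T + W/2 = -2 − (-3) + 4 = 5.
GR = (1 − 1/2) × 5² / 16 = 0.5 × 25 / 16 = 0.78125 dB.
Output = -2 − 0.78125 = -2.78125 dBu.

-2.78125 dBu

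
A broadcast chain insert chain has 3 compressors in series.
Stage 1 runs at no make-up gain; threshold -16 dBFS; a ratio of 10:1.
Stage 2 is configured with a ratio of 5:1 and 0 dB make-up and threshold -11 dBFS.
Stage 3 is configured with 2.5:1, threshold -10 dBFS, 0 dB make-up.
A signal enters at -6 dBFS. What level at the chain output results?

-15 dBFS

Stage 1: 10 dB above -16 dBFS, reduced 10:1 to 1 dB above → -15 dBFS.
Stage 2: -15 dBFS is at or below the -11 dBFS threshold — no compression; output -15 dBFS.
Stage 3: -15 dBFS ≤ -10 dBFS, so stage 3 doesn't engage; output -15 dBFS.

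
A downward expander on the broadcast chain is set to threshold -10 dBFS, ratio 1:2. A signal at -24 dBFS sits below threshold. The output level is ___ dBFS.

The input is 14 dB below the -10 dBFS threshold.
A 1:2 expander multiplies undershoot by 2: 14 × 2 = 28 dB below threshold.
Output = -10 − 28 = -38 dBFS.

-38 dBFS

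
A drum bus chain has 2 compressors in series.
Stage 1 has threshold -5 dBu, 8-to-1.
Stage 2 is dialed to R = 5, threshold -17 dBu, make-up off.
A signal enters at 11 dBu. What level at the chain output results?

-14.2 dBu

Stage 1: 11 dBu is 16 dB over -5 dBu; at 8:1 that becomes 2 dB over, giving -3 dBu.
Stage 2: -3 dBu is 14 dB over -17 dBu; at 5:1 that becomes 2.8 dB over, giving -14.2 dBu.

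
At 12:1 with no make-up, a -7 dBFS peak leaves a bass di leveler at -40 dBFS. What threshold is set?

-43 dBFS

Input is 36 dB above T (since output overshoot × R = input overshoot: (-40 − T)·12 = -7 − T gives T = -43 dBFS).
Check: -43 + (-7 − (-43))/12 = -43 + 3 = -40 dBFS. ✓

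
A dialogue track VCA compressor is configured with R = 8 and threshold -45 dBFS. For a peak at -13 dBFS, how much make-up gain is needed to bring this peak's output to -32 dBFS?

Without make-up, output = threshold + overshoot/8 = -45 + 4 = -41 dBFS.
Gap to target: 9 dB.

9 dB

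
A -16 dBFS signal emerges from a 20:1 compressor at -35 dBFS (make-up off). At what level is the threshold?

Let T be the threshold. Output overshoot = (input overshoot)/R, so -35 − T = (-16 − T)/20.
20·(-35 − T) = -16 − T → 19·T = -700 − (-16) = -684.
T = -684/19 = -36 dBFS.

-36 dBFS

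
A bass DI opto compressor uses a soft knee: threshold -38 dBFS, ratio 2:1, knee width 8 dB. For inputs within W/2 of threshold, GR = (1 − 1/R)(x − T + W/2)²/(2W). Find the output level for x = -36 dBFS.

-37.125 dBFS

x − T + W/2 = -36 − (-38) + 4 = 6.
GR = (1 − 1/2) × 6² / 16 = 0.5 × 36 / 16 = 1.125 dB.
Output = -36 − 1.125 = -37.125 dBFS.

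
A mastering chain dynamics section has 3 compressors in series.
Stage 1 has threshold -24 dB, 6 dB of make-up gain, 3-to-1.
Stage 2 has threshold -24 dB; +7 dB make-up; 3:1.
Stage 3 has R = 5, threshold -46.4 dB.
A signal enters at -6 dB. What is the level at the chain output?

Stage 1: 18 dB above -24 dB, reduced 3:1 to 6 dB above → -18 dB; +6 dB make-up → -12 dB.
Stage 2: -12 dB is 12 dB over -24 dB; at 3:1 that becomes 4 dB over, giving -20 dB; +7 dB make-up → -13 dB.
Stage 3: -13 dB is 33.4 dB over -46.4 dB; at 5:1 that becomes 6.68 dB over, giving -39.72 dB.

-39.72 dB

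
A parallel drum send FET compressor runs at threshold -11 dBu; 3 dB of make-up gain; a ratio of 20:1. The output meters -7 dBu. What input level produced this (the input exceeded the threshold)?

Stripping the +3 dB make-up gives -10 dBu at the gain stage.
The compressed level sits -10 − (-11) = 1 dB over threshold.
Before 20:1 compression the overshoot was 1 × 20 = 20 dB, so input = -11 + 20 = 9 dBu.

9 dBu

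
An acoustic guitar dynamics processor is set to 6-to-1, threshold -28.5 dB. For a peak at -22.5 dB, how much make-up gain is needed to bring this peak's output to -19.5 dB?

8 dB

Without make-up, output = threshold + overshoot/6 = -28.5 + 1 = -27.5 dB.
Gap to target: 8 dB.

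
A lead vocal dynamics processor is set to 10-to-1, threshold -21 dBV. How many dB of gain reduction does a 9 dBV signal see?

9 dBV exceeds the threshold by 30 dB.
At 10:1, output sits 30/10 = 3 dB above threshold.
Gain reduction = 30 − 3 = 27 dB.

27 dB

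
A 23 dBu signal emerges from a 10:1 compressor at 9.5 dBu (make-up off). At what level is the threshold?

8 dBu

Gain reduction = 23 − 9.5 = 13.5 dB; output overshoot = GR / (R − 1) = 13.5 / 9 = 1.5 dB.
Threshold = output − output overshoot = 9.5 − 1.5 = 8 dBu.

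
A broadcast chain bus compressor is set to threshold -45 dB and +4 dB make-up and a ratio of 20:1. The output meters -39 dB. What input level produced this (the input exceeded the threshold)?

Before make-up, the level was -39 − 4 = -43 dB.
Post-compression overshoot = -43 − (-45) = 2 dB.
Before 20:1 compression the overshoot was 2 × 20 = 40 dB, so input = -45 + 40 = -5 dB.

-5 dB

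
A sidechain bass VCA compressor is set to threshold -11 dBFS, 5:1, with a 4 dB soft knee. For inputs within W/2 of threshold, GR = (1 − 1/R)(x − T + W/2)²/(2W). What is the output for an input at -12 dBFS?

x − T + W/2 = -12 − (-11) + 2 = 1.
GR = (1 − 1/5) × 1² / 8 = 0.8 × 1 / 8 = 0.1 dB.
Output = -12 − 0.1 = -12.1 dBFS.

-12.1 dBFS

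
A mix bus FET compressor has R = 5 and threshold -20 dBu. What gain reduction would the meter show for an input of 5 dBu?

20 dB

Overshoot = 5 − (-20) = 25 dB.
A 5:1 ratio leaves 5 dB of that excess.
So the signal is attenuated by 25 − 5 = 20 dB.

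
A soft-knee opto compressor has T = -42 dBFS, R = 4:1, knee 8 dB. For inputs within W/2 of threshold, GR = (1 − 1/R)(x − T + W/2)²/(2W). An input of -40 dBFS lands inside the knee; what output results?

x − T + W/2 = -40 − (-42) + 4 = 6.
GR = (1 − 1/4) × 6² / 16 = 0.75 × 36 / 16 = 1.6875 dB.
Output = -40 − 1.6875 = -41.6875 dBFS.

-41.6875 dBFS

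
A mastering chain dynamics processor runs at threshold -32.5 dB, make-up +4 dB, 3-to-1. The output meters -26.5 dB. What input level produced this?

-26.5 dB

Before make-up, the level was -26.5 − 4 = -30.5 dB.
The compressed level sits -30.5 − (-32.5) = 2 dB over threshold.
Input overshoot = R × output overshoot = 6 dB → input = -32.5 + 6 = -26.5 dB.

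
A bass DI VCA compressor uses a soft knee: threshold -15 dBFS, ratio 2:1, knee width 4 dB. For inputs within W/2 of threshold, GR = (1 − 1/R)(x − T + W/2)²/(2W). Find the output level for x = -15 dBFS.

x − T + W/2 = -15 − (-15) + 2 = 2.
GR = (1 − 1/2) × 2² / 8 = 0.5 × 4 / 8 = 0.25 dB.
Output = -15 − 0.25 = -15.25 dBFS.

-15.25 dBFS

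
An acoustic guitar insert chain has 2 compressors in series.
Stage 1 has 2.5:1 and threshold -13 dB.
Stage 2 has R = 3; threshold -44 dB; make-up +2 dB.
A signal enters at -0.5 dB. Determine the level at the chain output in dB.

-30 dB

Stage 1: 12.5 dB above -13 dB, reduced 2.5:1 to 5 dB above → -8 dB.
Stage 2: 36 dB above -44 dB, reduced 3:1 to 12 dB above → -32 dB; +2 dB make-up → -30 dB.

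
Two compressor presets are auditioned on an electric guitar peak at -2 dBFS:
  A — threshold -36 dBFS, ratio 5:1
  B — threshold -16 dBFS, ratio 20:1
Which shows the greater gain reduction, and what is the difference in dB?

A, by 13.9 dB

A: GR = 34 − 34/5 = 27.2 dB.
B: GR = 14 − 14/20 = 13.3 dB.
A applies 13.9 dB more gain reduction.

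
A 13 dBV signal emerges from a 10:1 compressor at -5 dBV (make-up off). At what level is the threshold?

Input is 20 dB above T (since output overshoot × R = input overshoot: (-5 − T)·10 = 13 − T gives T = -7 dBV).
Check: -7 + (13 − (-7))/10 = -7 + 2 = -5 dBV. ✓

-7 dBV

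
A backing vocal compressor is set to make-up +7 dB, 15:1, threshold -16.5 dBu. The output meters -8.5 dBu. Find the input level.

Stripping the +7 dB make-up gives -15.5 dBu at the gain stage.
That's 1 dB above the -16.5 dBu threshold.
Undo the ratio: input overshoot = 1 × 15 = 15 dB, giving input = -1.5 dBu.

-1.5 dBu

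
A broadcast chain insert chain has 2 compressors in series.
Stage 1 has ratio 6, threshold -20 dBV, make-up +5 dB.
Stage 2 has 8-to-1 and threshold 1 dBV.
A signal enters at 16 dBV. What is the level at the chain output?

-9 dBV

Stage 1: overshoot 36 dB → 36/6 = 6 dB → -14 dBV; +5 dB make-up → -9 dBV.
Stage 2: below threshold (-9 ≤ 1); passes unchanged; output -9 dBV.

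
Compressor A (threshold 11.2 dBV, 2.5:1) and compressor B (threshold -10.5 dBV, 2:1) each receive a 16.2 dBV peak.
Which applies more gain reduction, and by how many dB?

A: GR = 5 − 5/2.5 = 3 dB.
B: GR = 26.7 − 26.7/2 = 13.35 dB.
Difference: 10.35 dB in favour of B.

B, by 10.35 dB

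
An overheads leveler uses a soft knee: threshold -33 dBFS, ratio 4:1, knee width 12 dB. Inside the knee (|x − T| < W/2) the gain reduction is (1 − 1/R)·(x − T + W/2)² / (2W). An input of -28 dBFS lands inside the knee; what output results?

x − T + W/2 = -28 − (-33) + 6 = 11.
GR = (1 − 1/4) × 11² / 24 = 0.75 × 121 / 24 = 3.78125 dB.
Output = -28 − 3.78125 = -31.78125 dBFS.

-31.78125 dBFS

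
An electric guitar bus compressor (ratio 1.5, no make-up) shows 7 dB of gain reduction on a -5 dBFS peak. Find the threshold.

-26 dBFS

Let T be the threshold. Output overshoot = (input overshoot)/R, so -12 − T = (-5 − T)/1.5.
1.5·(-12 − T) = -5 − T → 0.5·T = -18 − (-5) = -13.
T = -13/0.5 = -26 dBFS.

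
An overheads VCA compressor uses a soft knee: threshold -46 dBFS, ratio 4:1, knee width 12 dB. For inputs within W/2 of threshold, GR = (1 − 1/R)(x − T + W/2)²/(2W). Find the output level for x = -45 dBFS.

-46.53125 dBFS

x − T + W/2 = -45 − (-46) + 6 = 7.
GR = (1 − 1/4) × 7² / 24 = 0.75 × 49 / 24 = 1.53125 dB.
Output = -45 − 1.53125 = -46.53125 dBFS.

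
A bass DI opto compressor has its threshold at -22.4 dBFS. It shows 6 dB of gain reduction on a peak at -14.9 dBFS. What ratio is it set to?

Input overshoot = -14.9 − (-22.4) = 7.5 dB.
Output overshoot = 7.5 − 6 = 1.5 dB.
Ratio = input overshoot / output overshoot = 7.5 / 1.5 = 5.

5:1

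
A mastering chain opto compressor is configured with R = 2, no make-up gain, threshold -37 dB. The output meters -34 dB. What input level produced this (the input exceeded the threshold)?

-31 dB

The compressed level sits -34 − (-37) = 3 dB over threshold.
Input overshoot = R × output overshoot = 6 dB → input = -37 + 6 = -31 dB.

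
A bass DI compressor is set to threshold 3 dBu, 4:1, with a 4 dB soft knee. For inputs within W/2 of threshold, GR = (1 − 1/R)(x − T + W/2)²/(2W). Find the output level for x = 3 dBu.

2.625 dBu

x − T + W/2 = 3 − 3 + 2 = 2.
GR = (1 − 1/4) × 2² / 8 = 0.75 × 4 / 8 = 0.375 dB.
Output = 3 − 0.375 = 2.625 dBu.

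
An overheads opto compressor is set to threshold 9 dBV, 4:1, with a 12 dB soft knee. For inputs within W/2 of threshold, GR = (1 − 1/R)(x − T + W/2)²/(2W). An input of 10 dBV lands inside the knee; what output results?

8.46875 dBV

x − T + W/2 = 10 − 9 + 6 = 7.
GR = (1 − 1/4) × 7² / 24 = 0.75 × 49 / 24 = 1.53125 dB.
Output = 10 − 1.53125 = 8.46875 dBV.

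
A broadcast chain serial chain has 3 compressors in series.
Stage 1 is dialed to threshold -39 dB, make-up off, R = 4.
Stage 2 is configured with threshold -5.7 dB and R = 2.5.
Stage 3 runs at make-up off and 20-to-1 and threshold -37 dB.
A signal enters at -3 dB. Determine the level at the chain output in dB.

Stage 1: overshoot 36 dB → 36/4 = 9 dB → -30 dB.
Stage 2: -30 dB ≤ -5.7 dB, so stage 2 doesn't engage; output -30 dB.
Stage 3: overshoot 7 dB → 7/20 = 0.35 dB → -36.65 dB.

-36.65 dB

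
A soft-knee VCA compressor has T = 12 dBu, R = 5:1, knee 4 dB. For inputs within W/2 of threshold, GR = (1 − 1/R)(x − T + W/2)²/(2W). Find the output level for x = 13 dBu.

12.1 dBu

x − T + W/2 = 13 − 12 + 2 = 3.
GR = (1 − 1/5) × 3² / 8 = 0.8 × 9 / 8 = 0.9 dB.
Output = 13 − 0.9 = 12.1 dBu.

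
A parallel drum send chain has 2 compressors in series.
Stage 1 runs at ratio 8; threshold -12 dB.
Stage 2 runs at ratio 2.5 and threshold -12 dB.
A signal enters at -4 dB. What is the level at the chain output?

-11.6 dB

Stage 1: overshoot 8 dB → 8/8 = 1 dB → -11 dB.
Stage 2: -11 dB is 1 dB over -12 dB; at 2.5:1 that becomes 0.4 dB over, giving -11.6 dB.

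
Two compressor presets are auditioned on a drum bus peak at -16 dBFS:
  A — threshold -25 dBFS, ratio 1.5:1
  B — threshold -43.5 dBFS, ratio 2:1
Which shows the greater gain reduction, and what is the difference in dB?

B, by 10.75 dB

A: 9 dB over, compressed to 6 dB over, so 3 dB of GR.
B: 27.5 dB over, compressed to 13.75 dB over, so 13.75 dB of GR.
Difference: 10.75 dB in favour of B.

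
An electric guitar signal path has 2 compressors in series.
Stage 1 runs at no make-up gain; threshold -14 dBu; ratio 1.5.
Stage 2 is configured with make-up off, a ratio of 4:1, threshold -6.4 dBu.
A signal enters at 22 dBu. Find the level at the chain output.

-2.3 dBu

Stage 1: overshoot 36 dB → 36/1.5 = 24 dB → 10 dBu.
Stage 2: overshoot 16.4 dB → 16.4/4 = 4.1 dB → -2.3 dBu.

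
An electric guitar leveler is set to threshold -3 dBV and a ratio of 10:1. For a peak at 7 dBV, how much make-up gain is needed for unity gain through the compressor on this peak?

9 dB

Overshoot 10 dB → 10/10 = 1 dB after compression, so the compressed level is -3 + 1 = -2 dBV.
Make-up = target − compressed = 7 − (-2) = 9 dB.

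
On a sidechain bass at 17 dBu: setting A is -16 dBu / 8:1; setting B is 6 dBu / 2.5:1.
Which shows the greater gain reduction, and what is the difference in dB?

A, by 22.275 dB

A: overshoot 33 dB → output overshoot 4.125 dB → GR 28.875 dB.
B: overshoot 11 dB → output overshoot 4.4 dB → GR 6.6 dB.
Difference: 22.275 dB in favour of A.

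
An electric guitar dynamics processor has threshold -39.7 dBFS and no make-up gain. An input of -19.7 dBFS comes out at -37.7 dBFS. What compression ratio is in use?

10:1

Input overshoot = -19.7 − (-39.7) = 20 dB; output overshoot = -37.7 − (-39.7) = 2 dB.
Ratio = 20 / 2 = 10.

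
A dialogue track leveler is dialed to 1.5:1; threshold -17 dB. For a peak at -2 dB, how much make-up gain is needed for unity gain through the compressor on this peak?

Overshoot 15 dB → 15/1.5 = 10 dB after compression, so the compressed level is -17 + 10 = -7 dB.
Make-up = target − compressed = -2 − (-7) = 5 dB.

5 dB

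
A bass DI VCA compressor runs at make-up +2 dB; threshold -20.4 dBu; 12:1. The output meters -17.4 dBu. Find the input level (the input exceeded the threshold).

Before make-up, the level was -17.4 − 2 = -19.4 dBu.
Post-compression overshoot = -19.4 − (-20.4) = 1 dB.
Before 12:1 compression the overshoot was 1 × 12 = 12 dB, so input = -20.4 + 12 = -8.4 dBu.

-8.4 dBu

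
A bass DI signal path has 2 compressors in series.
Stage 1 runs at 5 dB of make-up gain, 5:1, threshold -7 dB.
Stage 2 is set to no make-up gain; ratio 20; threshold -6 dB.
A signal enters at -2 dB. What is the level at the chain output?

Stage 1: -2 dB is 5 dB over -7 dB; at 5:1 that becomes 1 dB over, giving -6 dB; +5 dB make-up → -1 dB.
Stage 2: 5 dB above -6 dB, reduced 20:1 to 0.25 dB above → -5.75 dB.

-5.75 dB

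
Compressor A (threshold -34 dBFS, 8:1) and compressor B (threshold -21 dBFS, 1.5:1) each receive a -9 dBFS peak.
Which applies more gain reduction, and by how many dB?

A: 25 dB over, compressed to 3.125 dB over, so 21.875 dB of GR.
B: 12 dB over, compressed to 8 dB over, so 4 dB of GR.
Difference: 17.875 dB in favour of A.

A, by 17.875 dB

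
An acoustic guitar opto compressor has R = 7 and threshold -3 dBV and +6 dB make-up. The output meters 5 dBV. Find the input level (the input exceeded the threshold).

Before make-up, the level was 5 − 6 = -1 dBV.
The compressed level sits -1 − (-3) = 2 dB over threshold.
Before 7:1 compression the overshoot was 2 × 7 = 14 dB, so input = -3 + 14 = 11 dBV.

11 dBV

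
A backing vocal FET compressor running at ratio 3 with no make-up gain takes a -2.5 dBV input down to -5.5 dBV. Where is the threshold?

-7 dBV

Gain reduction = -2.5 − (-5.5) = 3 dB; output overshoot = GR / (R − 1) = 3 / 2 = 1.5 dB.
Threshold = output − output overshoot = -5.5 − 1.5 = -7 dBV.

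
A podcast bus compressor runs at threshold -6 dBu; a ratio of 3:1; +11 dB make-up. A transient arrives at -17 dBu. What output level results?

-6 dBu

-17 dBu is 11 dB below the -6 dBu threshold, so no gain reduction is applied.
Make-up gain adds 11 dB: -17 + 11 = -6 dBu.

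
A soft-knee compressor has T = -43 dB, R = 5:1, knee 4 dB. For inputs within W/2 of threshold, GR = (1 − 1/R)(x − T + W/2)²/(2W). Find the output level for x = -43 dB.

-43.4 dB

x − T + W/2 = -43 − (-43) + 2 = 2.
GR = (1 − 1/5) × 2² / 8 = 0.8 × 4 / 8 = 0.4 dB.
Output = -43 − 0.4 = -43.4 dB.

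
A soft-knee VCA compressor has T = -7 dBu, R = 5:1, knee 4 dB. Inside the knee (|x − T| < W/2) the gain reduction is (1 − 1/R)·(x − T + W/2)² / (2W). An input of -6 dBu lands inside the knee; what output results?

-6.9 dBu

x − T + W/2 = -6 − (-7) + 2 = 3.
GR = (1 − 1/5) × 3² / 8 = 0.8 × 9 / 8 = 0.9 dB.
Output = -6 − 0.9 = -6.9 dBu.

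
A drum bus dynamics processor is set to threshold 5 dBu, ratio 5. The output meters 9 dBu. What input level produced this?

The compressed level sits 9 − 5 = 4 dB over threshold.
Input overshoot = R × output overshoot = 20 dB → input = 5 + 20 = 25 dBu.

25 dBu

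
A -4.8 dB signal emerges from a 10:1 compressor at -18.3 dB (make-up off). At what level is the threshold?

-19.8 dB

Let T be the threshold. Output overshoot = (input overshoot)/R, so -18.3 − T = (-4.8 − T)/10.
10·(-18.3 − T) = -4.8 − T → 9·T = -183 − (-4.8) = -178.2.
T = -178.2/9 = -19.8 dB.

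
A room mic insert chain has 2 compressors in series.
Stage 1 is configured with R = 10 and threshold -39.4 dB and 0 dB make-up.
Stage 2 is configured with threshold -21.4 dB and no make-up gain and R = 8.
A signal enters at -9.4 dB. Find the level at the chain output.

-36.4 dB

Stage 1: -9.4 dB is 30 dB over -39.4 dB; at 10:1 that becomes 3 dB over, giving -36.4 dB.
Stage 2: -36.4 dB ≤ -21.4 dB, so stage 2 doesn't engage; output -36.4 dB.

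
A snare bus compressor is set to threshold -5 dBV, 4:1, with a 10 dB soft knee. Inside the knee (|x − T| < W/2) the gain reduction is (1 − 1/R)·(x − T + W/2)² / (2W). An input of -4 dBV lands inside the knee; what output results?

x − T + W/2 = -4 − (-5) + 5 = 6.
GR = (1 − 1/4) × 6² / 20 = 0.75 × 36 / 20 = 1.35 dB.
Output = -4 − 1.35 = -5.35 dBV.

-5.35 dBV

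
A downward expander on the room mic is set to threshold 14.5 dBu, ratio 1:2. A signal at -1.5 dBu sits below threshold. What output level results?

Below threshold, a 1:2 expander applies gain = (2−1)×(T − x) of attenuation.
(2−1) × 16 = 16 dB, so output = -1.5 − 16 = -17.5 dBu.

-17.5 dBu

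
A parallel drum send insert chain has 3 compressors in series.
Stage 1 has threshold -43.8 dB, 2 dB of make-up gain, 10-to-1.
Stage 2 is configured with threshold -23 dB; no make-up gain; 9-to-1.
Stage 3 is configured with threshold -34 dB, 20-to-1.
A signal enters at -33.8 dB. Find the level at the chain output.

Stage 1: 10 dB above -43.8 dB, reduced 10:1 to 1 dB above → -42.8 dB; +2 dB make-up → -40.8 dB.
Stage 2: below threshold (-40.8 ≤ -23); passes unchanged; output -40.8 dB.
Stage 3: -40.8 dB is at or below the -34 dB threshold — no compression; output -40.8 dB.

-40.8 dB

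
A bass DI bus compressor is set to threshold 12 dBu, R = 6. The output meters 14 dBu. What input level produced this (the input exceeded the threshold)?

Post-compression overshoot = 14 − 12 = 2 dB.
Before 6:1 compression the overshoot was 2 × 6 = 12 dB, so input = 12 + 12 = 24 dBu.

24 dBu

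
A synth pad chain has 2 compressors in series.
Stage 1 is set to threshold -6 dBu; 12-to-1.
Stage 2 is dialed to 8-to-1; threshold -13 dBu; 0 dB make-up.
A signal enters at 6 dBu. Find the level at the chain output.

Stage 1: 6 dBu is 12 dB over -6 dBu; at 12:1 that becomes 1 dB over, giving -5 dBu.
Stage 2: overshoot 8 dB → 8/8 = 1 dB → -12 dBu.

-12 dBu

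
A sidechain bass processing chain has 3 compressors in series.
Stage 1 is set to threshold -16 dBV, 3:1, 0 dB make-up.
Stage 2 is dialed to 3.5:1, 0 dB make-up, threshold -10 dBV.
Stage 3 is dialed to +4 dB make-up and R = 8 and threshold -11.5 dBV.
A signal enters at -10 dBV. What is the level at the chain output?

-10 dBV

Stage 1: 6 dB above -16 dBV, reduced 3:1 to 2 dB above → -14 dBV.
Stage 2: -14 dBV is at or below the -10 dBV threshold — no compression; output -14 dBV.
Stage 3: below threshold (-14 ≤ -11.5); passes unchanged; make-up brings it to -10 dBV.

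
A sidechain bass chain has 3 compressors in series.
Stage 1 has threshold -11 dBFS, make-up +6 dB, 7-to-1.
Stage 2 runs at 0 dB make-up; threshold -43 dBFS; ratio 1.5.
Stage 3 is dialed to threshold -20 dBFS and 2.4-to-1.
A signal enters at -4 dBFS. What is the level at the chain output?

-18.75 dBFS

Stage 1: 7 dB above -11 dBFS, reduced 7:1 to 1 dB above → -10 dBFS; +6 dB make-up → -4 dBFS.
Stage 2: 39 dB above -43 dBFS, reduced 1.5:1 to 26 dB above → -17 dBFS.
Stage 3: 3 dB above -20 dBFS, reduced 2.4:1 to 1.25 dB above → -18.75 dBFS.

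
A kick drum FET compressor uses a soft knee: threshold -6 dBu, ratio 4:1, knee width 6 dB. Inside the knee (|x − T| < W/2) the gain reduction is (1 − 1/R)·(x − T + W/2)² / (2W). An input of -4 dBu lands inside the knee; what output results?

x − T + W/2 = -4 − (-6) + 3 = 5.
GR = (1 − 1/4) × 5² / 12 = 0.75 × 25 / 12 = 1.5625 dB.
Output = -4 − 1.5625 = -5.5625 dBu.

-5.5625 dBu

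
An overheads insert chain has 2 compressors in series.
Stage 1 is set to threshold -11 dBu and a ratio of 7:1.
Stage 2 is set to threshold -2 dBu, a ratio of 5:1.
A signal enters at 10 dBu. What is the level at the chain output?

-8 dBu

Stage 1: 21 dB above -11 dBu, reduced 7:1 to 3 dB above → -8 dBu.
Stage 2: -8 dBu ≤ -2 dBu, so stage 2 doesn't engage; output -8 dBu.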